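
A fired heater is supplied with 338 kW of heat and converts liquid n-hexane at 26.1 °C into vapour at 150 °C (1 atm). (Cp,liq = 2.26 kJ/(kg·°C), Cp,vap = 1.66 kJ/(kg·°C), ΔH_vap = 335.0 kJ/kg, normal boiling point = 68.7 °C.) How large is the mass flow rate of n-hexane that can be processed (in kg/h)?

ṁ = 2150 kg/h

Δh = 2.26×(68.7−26.1) + 335.0 + 1.66×(150−68.7) = 566.23 kJ/kg
Q = 338 kW = 338 kJ/s = 1.2168e+06 kJ/h
ṁ = Q/Δh = 1.2168e+06 / 566.23 = 2148.9 kg/h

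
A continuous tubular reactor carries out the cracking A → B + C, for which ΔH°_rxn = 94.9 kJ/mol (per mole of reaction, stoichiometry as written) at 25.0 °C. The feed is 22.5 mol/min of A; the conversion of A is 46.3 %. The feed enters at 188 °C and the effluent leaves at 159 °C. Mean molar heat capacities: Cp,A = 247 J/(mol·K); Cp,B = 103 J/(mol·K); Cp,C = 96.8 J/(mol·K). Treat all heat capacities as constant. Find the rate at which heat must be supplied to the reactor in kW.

Extent of reaction ξ = 0.463 × 22.5 = 10.418 mol/min
Reaction term: ξ·ΔH°_rxn = 10.418 × 94.9 = 988.62 kJ/min
Sensible, feed 188→25 °C: -905.87 kJ/min
Outlet flows (mol/min): A 12.082, B 10.418, C 10.418
Sensible, products 25→159 °C: 678.82 kJ/min
Q = ΔH = 761.56 kJ/min = 12.693 kW
Heat supplied = 12.693 kW

Q_in = 12.7 kW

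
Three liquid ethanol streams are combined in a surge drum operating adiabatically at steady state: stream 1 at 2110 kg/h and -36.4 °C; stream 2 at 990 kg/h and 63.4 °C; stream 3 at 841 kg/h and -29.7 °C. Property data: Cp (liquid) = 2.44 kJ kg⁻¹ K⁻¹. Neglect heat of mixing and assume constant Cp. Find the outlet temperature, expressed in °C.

T_out = -9.90 °C

No heat crosses the boundary, so H_out = H_in.
Σ ṁᵢCp,ᵢTᵢ = 2110×2.44×-36.4 + 990×2.44×63.4 + 841×2.44×-29.7 = -95198
Σ ṁᵢCp,ᵢ = 2110×2.44 + 990×2.44 + 841×2.44 = 9616
T_out = -95198 / 9616 = -9.8999 °C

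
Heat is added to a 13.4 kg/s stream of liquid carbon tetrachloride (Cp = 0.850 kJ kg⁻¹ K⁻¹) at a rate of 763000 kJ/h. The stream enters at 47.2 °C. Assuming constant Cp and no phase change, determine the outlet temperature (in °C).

T_out = 65.8 °C

Q = 763000 kJ/h = 211.94 kJ/s
ΔT = Q/(ṁ·Cp) = 211.94/(13.4×0.850) = 18.608 K
T_out = 47.2 + 18.608 = 65.808 °C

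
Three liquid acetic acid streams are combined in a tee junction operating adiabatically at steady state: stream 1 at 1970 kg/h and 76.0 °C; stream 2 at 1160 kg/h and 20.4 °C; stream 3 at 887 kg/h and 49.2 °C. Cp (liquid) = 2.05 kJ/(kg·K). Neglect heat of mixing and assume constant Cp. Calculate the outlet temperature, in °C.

Adiabatic, steady state ⇒ Σ ṁᵢCp,ᵢ(T_out − Tᵢ) = 0
T_out = Σ ṁᵢCp,ᵢTᵢ / Σ ṁᵢCp,ᵢ
      = 444900 / 8234.8 = 54.026 °C

T_out = 54.0 °C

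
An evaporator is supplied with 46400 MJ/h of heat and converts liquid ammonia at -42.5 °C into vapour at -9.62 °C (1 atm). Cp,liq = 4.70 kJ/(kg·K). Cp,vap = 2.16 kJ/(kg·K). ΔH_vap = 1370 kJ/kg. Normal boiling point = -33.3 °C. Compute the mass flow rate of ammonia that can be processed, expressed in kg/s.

ṁ = 8.80 kg/s

Δh = 4.70×(-33.3−-42.5) + 1370 + 2.16×(-9.62−-33.3) = 1464.4 kJ/kg
Q = 46400 MJ/h = 12889 kJ/s = 12889 kJ/s
ṁ = Q/Δh = 12889 / 1464.4 = 8.8015 kg/s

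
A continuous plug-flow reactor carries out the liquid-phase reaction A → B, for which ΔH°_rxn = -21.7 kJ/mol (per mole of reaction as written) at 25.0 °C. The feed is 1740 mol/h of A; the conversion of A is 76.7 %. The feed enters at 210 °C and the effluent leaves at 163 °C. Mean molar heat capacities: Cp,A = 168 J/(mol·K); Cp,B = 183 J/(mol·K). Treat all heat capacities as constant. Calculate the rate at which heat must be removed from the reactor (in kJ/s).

Extent of reaction ξ = 0.767 × 1740 = 1334.6 mol/h
Reaction term: ξ·ΔH°_rxn = 1334.6 × -21.7 = -28960 kJ/h
Sensible, feed 210→25 °C: -54079 kJ/h
Outlet flows (mol/h): A 405.42, B 1334.6
Sensible, products 25→163 °C: 43103 kJ/h
Q = ΔH = -39937 kJ/h = -11.094 kW
Heat removed = 11.094 kJ/s

Q_out = 11.1 kJ/s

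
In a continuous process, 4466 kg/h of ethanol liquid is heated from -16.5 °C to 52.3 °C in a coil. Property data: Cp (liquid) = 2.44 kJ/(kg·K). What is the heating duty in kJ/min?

Q = 12500 kJ/min

Q = ṁ·Cp·ΔT = 4466 × 2.44 × (52.3 − -16.5) = 749720 kJ/h
Converting: 749720 / 3600 s = 208.25 kW
Heating duty = 12495 kJ/min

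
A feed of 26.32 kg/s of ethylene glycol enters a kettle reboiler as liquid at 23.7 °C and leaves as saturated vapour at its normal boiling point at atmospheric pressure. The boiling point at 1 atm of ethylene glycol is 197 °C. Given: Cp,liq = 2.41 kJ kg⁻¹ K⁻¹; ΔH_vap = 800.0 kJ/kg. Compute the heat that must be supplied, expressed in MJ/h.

liquid 23.7→197 °C: 417.65 kJ/kg
vaporisation at 197 °C: 800 kJ/kg
Δh = 417.65 + 800 = 1217.7 kJ/kg
Q = ṁ·Δh = 26.32 kg/s × 1217.7 kJ/kg = 32049 kJ/s
|Q| = 32049 kW = 115380 MJ/h

Q = 115000 MJ/h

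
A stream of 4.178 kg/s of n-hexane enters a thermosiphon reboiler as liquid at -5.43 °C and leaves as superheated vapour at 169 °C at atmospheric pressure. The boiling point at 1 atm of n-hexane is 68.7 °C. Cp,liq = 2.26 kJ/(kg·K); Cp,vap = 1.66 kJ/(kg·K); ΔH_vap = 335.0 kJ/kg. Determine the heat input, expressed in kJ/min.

liquid -5.43→68.7 °C: 167.53 kJ/kg
vaporisation at 68.7 °C: 335 kJ/kg
vapour 68.7→169 °C: 166.5 kJ/kg
Δh = 167.53 + 335 + 166.5 = 669.03 kJ/kg
Q = ṁ·Δh = 4.178 kg/s × 669.03 kJ/kg = 2795.2 kJ/s
|Q| = 2795.2 kW = 167710 kJ/min

Q = 168000 kJ/min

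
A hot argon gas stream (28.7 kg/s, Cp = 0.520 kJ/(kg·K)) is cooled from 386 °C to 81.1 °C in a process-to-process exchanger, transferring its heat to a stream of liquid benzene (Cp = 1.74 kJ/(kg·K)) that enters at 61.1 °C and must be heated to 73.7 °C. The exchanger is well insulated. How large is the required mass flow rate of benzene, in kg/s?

Heat released by hot stream: Q = 28.7 × 0.520 × (386 − 81.1) = 4550.3 kJ/s
Energy balance on cold side (adiabatic exchanger): Q = ṁ_c·Cp_c·(T_c,out − T_c,in)
ṁ_c = 4550.3 / [1.74 × (73.7 − 61.1)] = 207.55 kg/s

ṁ_c = 208 kg/s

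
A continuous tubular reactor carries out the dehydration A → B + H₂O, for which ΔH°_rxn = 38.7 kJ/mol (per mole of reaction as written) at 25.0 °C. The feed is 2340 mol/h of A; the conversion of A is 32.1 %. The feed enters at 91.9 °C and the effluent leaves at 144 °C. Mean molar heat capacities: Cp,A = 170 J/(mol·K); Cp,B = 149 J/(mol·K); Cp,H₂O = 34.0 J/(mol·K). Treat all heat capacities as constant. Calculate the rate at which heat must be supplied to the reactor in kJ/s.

Extent of reaction ξ = 0.321 × 2340 = 751.14 mol/h
Reaction term: ξ·ΔH°_rxn = 751.14 × 38.7 = 29069 kJ/h
Sensible, feed 91.9→25 °C: -26613 kJ/h
Outlet flows (mol/h): A 1588.9, B 751.14, H₂O 751.14
Sensible, products 25→144 °C: 48500 kJ/h
Q = ΔH = 50957 kJ/h = 14.155 kW
Heat supplied = 14.155 kJ/s

Q_in = 14.2 kJ/s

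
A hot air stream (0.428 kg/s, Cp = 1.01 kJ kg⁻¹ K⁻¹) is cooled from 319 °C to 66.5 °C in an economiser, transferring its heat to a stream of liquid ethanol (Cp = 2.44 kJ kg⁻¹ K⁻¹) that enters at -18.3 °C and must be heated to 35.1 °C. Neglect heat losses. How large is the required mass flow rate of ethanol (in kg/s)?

ṁ_c = 0.838 kg/s

Heat released by hot stream: Q = 0.428 × 1.01 × (319 − 66.5) = 109.15 kJ/s
Energy balance on cold side (adiabatic exchanger): Q = ṁ_c·Cp_c·(T_c,out − T_c,in)
ṁ_c = 109.15 / [2.44 × (35.1 − -18.3)] = 0.83771 kg/s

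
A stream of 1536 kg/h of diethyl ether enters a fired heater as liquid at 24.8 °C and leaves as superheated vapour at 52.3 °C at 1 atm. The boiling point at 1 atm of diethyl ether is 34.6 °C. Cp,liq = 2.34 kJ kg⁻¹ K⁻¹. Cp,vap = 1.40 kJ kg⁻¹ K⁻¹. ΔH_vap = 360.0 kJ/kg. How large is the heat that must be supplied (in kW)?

Q = 174 kW

liquid 24.8→34.6 °C: 22.932 kJ/kg
vaporisation at 34.6 °C: 360 kJ/kg
vapour 34.6→52.3 °C: 24.78 kJ/kg
Δh = 22.932 + 360 + 24.78 = 407.71 kJ/kg
Q = ṁ·Δh = 1536 kg/h × 407.71 kJ/kg = 626250 kJ/h
|Q| = 173.96 kW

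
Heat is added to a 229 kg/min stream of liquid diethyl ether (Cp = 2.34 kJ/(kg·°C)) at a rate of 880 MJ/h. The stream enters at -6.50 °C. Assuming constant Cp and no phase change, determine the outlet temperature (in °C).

T_out = 20.9 °C

Q = 880 MJ/h = 14667 kJ/min
ΔT = Q/(ṁ·Cp) = 14667/(229×2.34) = 27.37 K
T_out = -6.50 + 27.37 = 20.87 °C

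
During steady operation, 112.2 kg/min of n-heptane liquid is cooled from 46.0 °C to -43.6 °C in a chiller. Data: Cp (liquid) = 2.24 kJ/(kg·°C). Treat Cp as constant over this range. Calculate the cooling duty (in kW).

Q = ṁ·Cp·ΔT = 112.2 × 2.24 × (-43.6 − 46.0) = -22519 kJ/min
Converting: 22519 / 60 s = 375.32 kW

Q_c = 375 kW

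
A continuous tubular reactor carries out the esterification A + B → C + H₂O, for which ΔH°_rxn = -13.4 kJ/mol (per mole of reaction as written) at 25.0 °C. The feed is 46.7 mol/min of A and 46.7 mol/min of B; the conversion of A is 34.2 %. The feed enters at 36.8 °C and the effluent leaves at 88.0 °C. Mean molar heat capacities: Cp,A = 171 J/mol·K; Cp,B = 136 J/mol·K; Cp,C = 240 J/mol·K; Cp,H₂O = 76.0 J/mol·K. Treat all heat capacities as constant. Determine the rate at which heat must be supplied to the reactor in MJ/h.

Q_in = 31.7 MJ/h

Extent of reaction ξ = 0.342 × 46.7 = 15.971 mol/min
Reaction term: ξ·ΔH°_rxn = 15.971 × -13.4 = -214.02 kJ/min
Sensible, feed 36.8→25 °C: -169.18 kJ/min
Outlet flows (mol/min): A 30.729, B 30.729, C 15.971, H₂O 15.971
Sensible, products 25→88.0 °C: 912.28 kJ/min
Q = ΔH = 529.09 kJ/min = 8.8181 kW
Heat supplied = 31.745 MJ/h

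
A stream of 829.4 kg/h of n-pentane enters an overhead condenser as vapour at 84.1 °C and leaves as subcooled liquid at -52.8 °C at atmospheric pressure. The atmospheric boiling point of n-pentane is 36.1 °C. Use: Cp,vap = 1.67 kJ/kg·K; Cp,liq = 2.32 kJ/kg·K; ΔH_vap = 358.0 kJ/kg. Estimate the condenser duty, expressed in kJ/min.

vapour 84.1→36.1 °C: -80.16 kJ/kg
condensation at 36.1 °C: -358 kJ/kg
liquid 36.1→-52.8 °C: -206.25 kJ/kg
Δh = -80.16 + -358 + -206.25 = -644.41 kJ/kg
Q = ṁ·Δh = 829.4 kg/h × -644.41 kJ/kg = -534470 kJ/h
|Q| = 148.46 kW = 8907.9 kJ/min

Q_c = 8910 kJ/min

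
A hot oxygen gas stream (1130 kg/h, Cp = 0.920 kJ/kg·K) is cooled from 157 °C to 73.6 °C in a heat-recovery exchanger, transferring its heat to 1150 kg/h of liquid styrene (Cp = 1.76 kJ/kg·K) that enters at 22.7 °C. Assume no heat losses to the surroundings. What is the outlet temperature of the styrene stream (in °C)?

T_c,out = 65.5 °C

Heat released by hot stream: Q = 1130 × 0.920 × (157 − 73.6) = 86703 kJ/h
Energy balance on cold side (adiabatic exchanger): Q = ṁ_c·Cp_c·(T_c,out − T_c,in)
T_c,out = 22.7 + 86703/(1150 × 1.76) = 65.537 °C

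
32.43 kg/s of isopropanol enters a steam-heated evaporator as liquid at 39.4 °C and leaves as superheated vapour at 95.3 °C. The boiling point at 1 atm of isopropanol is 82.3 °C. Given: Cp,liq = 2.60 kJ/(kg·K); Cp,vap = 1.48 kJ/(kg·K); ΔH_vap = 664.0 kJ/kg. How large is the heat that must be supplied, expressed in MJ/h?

liquid 39.4→82.3 °C: 111.54 kJ/kg
vaporisation at 82.3 °C: 664 kJ/kg
vapour 82.3→95.3 °C: 19.24 kJ/kg
Δh = 111.54 + 664 + 19.24 = 794.78 kJ/kg
Q = ṁ·Δh = 32.43 kg/s × 794.78 kJ/kg = 25775 kJ/s
|Q| = 25775 kW = 92789 MJ/h

Q = 92800 MJ/h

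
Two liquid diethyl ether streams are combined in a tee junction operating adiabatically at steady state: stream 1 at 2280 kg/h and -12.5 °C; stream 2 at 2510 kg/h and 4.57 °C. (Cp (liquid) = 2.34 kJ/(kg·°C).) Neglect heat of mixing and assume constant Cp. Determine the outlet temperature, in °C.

No heat crosses the boundary, so H_out = H_in.
Σ ṁᵢCp,ᵢTᵢ = 2280×2.34×-12.5 + 2510×2.34×4.57 = -39849
Σ ṁᵢCp,ᵢ = 2280×2.34 + 2510×2.34 = 11209
T_out = -39849 / 11209 = -3.5552 °C

T_out = -3.56 °C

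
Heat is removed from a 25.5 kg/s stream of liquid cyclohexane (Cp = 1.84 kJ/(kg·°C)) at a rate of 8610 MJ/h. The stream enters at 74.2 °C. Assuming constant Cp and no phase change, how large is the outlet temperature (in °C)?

T_out = 23.2 °C

Q = 8610 MJ/h = 2391.7 kJ/s
ΔT = Q/(ṁ·Cp) = 2391.7/(25.5×1.84) = 50.973 K
T_out = 74.2 − 50.973 = 23.227 °C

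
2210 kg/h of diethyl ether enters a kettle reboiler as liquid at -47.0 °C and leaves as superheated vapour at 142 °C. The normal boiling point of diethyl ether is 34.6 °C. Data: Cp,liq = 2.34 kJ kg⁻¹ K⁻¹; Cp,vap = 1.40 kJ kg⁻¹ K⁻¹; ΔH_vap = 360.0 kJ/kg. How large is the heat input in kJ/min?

Q = 25800 kJ/min

liquid -47.0→34.6 °C: 190.94 kJ/kg
vaporisation at 34.6 °C: 360 kJ/kg
vapour 34.6→142 °C: 150.36 kJ/kg
Δh = 190.94 + 360 + 150.36 = 701.3 kJ/kg
Q = ṁ·Δh = 2210 kg/h × 701.3 kJ/kg = 1.5499e+06 kJ/h
|Q| = 430.52 kW = 25831 kJ/min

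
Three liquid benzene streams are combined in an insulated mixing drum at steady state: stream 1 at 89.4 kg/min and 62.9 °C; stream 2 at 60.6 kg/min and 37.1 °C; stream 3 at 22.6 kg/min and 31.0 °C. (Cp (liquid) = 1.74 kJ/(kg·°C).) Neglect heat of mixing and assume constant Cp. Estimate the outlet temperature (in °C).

T_out = 49.7 °C

No heat crosses the boundary, so H_out = H_in.
Σ ṁᵢCp,ᵢTᵢ = 89.4×1.74×62.9 + 60.6×1.74×37.1 + 22.6×1.74×31.0 = 14915
Σ ṁᵢCp,ᵢ = 89.4×1.74 + 60.6×1.74 + 22.6×1.74 = 300.32
T_out = 14915 / 300.32 = 49.665 °C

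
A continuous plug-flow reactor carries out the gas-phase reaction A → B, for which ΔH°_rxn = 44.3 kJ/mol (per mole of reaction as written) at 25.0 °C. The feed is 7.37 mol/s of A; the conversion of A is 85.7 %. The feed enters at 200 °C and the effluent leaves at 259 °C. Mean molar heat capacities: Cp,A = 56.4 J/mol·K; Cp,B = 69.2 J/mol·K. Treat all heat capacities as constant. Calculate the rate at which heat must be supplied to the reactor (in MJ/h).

Extent of reaction ξ = 0.857 × 7.37 = 6.3161 mol/s
Reaction term: ξ·ΔH°_rxn = 6.3161 × 44.3 = 279.8 kJ/s
Sensible, feed 200→25 °C: -72.742 kJ/s
Outlet flows (mol/s): A 1.0539, B 6.3161
Sensible, products 25→259 °C: 116.18 kJ/s
Q = ΔH = 323.25 kJ/s = 323.25 kW
Heat supplied = 1163.7 MJ/h

Q_in = 1160 MJ/h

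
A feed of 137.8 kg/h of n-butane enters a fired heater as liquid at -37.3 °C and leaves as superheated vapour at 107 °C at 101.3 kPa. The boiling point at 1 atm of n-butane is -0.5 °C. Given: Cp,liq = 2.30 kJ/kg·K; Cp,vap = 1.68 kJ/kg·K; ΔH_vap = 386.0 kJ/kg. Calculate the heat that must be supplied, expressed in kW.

Q = 24.9 kW

liquid -37.3→-0.5 °C: 84.64 kJ/kg
vaporisation at -0.5 °C: 386 kJ/kg
vapour -0.5→107 °C: 180.6 kJ/kg
Δh = 84.64 + 386 + 180.6 = 651.24 kJ/kg
Q = ṁ·Δh = 137.8 kg/h × 651.24 kJ/kg = 89741 kJ/h
|Q| = 24.928 kW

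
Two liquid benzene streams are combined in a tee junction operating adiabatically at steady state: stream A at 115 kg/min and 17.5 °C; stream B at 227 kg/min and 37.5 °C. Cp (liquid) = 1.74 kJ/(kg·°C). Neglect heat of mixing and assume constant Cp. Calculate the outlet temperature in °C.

T_out = 30.8 °C

Energy balance with Q = 0: Σ ṁᵢCp,ᵢ(T_out − Tᵢ) = 0
T_out = Σ ṁᵢCp,ᵢTᵢ / Σ ṁᵢCp,ᵢ
      = 18314 / 595.08 = 30.775 °C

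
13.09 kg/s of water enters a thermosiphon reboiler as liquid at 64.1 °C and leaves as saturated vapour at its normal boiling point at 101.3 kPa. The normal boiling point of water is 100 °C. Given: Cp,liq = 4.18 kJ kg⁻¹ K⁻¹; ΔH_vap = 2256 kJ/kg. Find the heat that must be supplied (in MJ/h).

liquid 64.1→100 °C: 150.06 kJ/kg
vaporisation at 100 °C: 2256 kJ/kg
Δh = 150.06 + 2256 = 2406.1 kJ/kg
Q = ṁ·Δh = 13.09 kg/s × 2406.1 kJ/kg = 31495 kJ/s
|Q| = 31495 kW = 113380 MJ/h

Q = 113000 MJ/h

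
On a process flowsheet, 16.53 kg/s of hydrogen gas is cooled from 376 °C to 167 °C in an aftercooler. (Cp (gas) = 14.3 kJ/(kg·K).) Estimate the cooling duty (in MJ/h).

Q_c = 178000 MJ/h

Q = ṁ·Cp·ΔT = 16.53 × 14.3 × (167 − 376) = -49403 kJ/s
Cooling duty = 177850 MJ/h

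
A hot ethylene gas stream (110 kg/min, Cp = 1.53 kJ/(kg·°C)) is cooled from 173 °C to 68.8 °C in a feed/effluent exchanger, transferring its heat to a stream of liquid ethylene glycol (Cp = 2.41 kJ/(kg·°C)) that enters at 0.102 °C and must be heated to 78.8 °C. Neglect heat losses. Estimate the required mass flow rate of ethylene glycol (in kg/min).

ṁ_c = 92.5 kg/min

Heat released by hot stream: Q = 110 × 1.53 × (173 − 68.8) = 17537 kJ/min
Energy balance on cold side (adiabatic exchanger): Q = ṁ_c·Cp_c·(T_c,out − T_c,in)
ṁ_c = 17537 / [2.41 × (78.8 − 0.102)] = 92.464 kg/min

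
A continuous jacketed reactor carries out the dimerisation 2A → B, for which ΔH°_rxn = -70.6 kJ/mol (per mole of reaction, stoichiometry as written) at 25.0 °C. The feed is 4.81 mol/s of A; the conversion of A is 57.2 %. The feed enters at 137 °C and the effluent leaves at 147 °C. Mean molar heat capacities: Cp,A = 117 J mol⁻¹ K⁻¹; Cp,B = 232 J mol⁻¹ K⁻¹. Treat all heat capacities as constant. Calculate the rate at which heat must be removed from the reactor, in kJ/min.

Extent of reaction ξ = 0.572 × 4.81 / 2 = 1.3757 mol/s
Reaction term: ξ·ΔH°_rxn = 1.3757 × -70.6 = -97.122 kJ/s
Sensible, feed 137→25 °C: -63.03 kJ/s
Outlet flows (mol/s): A 2.0587, B 1.3757
Sensible, products 25→147 °C: 68.322 kJ/s
Q = ΔH = -91.83 kJ/s = -91.83 kW
Heat removed = 5509.8 kJ/min

Q_out = 5510 kJ/min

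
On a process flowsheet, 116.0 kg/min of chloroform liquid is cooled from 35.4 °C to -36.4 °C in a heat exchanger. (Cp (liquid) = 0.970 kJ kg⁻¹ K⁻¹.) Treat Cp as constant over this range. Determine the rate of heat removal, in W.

Q_c = 135000 W

Q = ṁ·Cp·ΔT = 116.0 × 0.970 × (-36.4 − 35.4) = -8078.9 kJ/min
Converting: 8078.9 / 60 s = 134.65 kW
Cooling duty = 134650 W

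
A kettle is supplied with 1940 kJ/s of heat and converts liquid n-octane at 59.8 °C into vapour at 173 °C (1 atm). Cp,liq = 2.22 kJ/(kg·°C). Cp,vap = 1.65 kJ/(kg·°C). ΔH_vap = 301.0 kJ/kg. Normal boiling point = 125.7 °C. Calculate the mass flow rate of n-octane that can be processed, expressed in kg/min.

ṁ = 222 kg/min

Δh = 2.22×(125.7−59.8) + 301.0 + 1.65×(173−125.7) = 525.34 kJ/kg
Q = 1940 kJ/s = 1940 kJ/s = 116400 kJ/min
ṁ = Q/Δh = 116400 / 525.34 = 221.57 kg/min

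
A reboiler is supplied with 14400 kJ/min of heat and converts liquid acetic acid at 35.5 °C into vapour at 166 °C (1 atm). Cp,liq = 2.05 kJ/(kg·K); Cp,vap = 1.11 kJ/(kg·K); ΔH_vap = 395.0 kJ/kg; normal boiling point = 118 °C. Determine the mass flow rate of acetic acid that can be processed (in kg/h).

Δh = 2.05×(118−35.5) + 395.0 + 1.11×(166−118) = 617.4 kJ/kg
Q = 14400 kJ/min = 240 kJ/s = 864000 kJ/h
ṁ = Q/Δh = 864000 / 617.4 = 1399.4 kg/h

ṁ = 1400 kg/h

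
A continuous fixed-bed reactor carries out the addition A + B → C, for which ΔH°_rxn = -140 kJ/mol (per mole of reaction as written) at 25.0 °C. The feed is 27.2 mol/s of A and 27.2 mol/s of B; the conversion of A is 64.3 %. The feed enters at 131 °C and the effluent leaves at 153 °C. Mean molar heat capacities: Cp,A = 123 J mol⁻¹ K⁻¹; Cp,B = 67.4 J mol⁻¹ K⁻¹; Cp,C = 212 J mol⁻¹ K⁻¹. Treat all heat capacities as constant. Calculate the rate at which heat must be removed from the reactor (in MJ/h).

Extent of reaction ξ = 0.643 × 27.2 = 17.49 mol/s
Reaction term: ξ·ΔH°_rxn = 17.49 × -140 = -2448.5 kJ/s
Sensible, feed 131→25 °C: -548.96 kJ/s
Outlet flows (mol/s): A 9.7104, B 9.7104, C 17.49
Sensible, products 25→153 °C: 711.25 kJ/s
Q = ΔH = -2286.3 kJ/s = -2286.3 kW
Heat removed = 8230.5 MJ/h

Q_out = 8230 MJ/h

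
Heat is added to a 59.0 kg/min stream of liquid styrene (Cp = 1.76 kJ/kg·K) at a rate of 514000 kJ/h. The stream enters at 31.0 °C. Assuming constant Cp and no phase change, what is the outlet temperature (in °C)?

T_out = 113 °C

Q = 514000 kJ/h = 8566.7 kJ/min
ΔT = Q/(ṁ·Cp) = 8566.7/(59.0×1.76) = 82.499 K
T_out = 31.0 + 82.499 = 113.5 °C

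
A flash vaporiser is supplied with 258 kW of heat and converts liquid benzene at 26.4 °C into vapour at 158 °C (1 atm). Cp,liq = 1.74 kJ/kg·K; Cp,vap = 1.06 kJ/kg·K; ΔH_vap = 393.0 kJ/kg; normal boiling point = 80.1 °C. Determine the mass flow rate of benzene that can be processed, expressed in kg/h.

ṁ = 1630 kg/h

Δh = 1.74×(80.1−26.4) + 393.0 + 1.06×(158−80.1) = 569.01 kJ/kg
Q = 258 kW = 258 kJ/s = 928800 kJ/h
ṁ = Q/Δh = 928800 / 569.01 = 1632.3 kg/h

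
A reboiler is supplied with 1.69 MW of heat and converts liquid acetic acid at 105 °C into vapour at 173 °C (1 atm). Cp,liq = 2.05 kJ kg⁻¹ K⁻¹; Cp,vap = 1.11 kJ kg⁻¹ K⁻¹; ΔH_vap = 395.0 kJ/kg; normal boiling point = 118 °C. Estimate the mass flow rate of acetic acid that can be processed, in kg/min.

ṁ = 210 kg/min

Δh = 2.05×(118−105) + 395.0 + 1.11×(173−118) = 482.7 kJ/kg
Q = 1.69 MW = 1690 kJ/s = 101400 kJ/min
ṁ = Q/Δh = 101400 / 482.7 = 210.07 kg/min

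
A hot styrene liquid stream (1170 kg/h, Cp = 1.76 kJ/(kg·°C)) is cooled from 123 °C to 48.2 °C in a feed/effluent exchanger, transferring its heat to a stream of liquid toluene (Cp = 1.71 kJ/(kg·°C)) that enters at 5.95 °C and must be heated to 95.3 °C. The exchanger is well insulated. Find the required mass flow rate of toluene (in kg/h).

Heat released by hot stream: Q = 1170 × 1.76 × (123 − 48.2) = 154030 kJ/h
Energy balance on cold side (adiabatic exchanger): Q = ṁ_c·Cp_c·(T_c,out − T_c,in)
ṁ_c = 154030 / [1.71 × (95.3 − 5.95)] = 1008.1 kg/h

ṁ_c = 1010 kg/h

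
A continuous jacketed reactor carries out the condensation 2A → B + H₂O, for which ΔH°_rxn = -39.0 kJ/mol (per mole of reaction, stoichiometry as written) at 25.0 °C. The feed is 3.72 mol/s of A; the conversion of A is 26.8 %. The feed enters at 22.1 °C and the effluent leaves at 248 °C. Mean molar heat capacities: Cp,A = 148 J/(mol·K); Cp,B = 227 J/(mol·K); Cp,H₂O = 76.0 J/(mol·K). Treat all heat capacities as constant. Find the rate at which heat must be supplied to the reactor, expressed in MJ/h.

Q_in = 381 MJ/h

Extent of reaction ξ = 0.268 × 3.72 / 2 = 0.49848 mol/s
Reaction term: ξ·ΔH°_rxn = 0.49848 × -39.0 = -19.441 kJ/s
Sensible, feed 22.1→25 °C: 1.5966 kJ/s
Outlet flows (mol/s): A 2.723, B 0.49848, H₂O 0.49848
Sensible, products 25→248 °C: 123.55 kJ/s
Q = ΔH = 105.71 kJ/s = 105.71 kW
Heat supplied = 380.55 MJ/h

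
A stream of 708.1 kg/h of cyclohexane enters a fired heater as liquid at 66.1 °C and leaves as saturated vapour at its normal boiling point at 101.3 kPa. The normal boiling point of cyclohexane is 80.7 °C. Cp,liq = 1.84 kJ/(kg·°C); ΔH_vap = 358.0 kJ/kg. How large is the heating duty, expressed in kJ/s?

liquid 66.1→80.7 °C: 26.864 kJ/kg
vaporisation at 80.7 °C: 358 kJ/kg
Δh = 26.864 + 358 = 384.86 kJ/kg
Q = ṁ·Δh = 708.1 kg/h × 384.86 kJ/kg = 272520 kJ/h
|Q| = 75.701 kW

Q = 75.7 kJ/s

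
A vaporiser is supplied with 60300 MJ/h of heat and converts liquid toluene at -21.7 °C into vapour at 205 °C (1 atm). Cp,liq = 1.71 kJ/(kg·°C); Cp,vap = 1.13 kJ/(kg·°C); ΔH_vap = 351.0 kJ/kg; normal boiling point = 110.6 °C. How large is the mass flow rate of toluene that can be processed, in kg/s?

ṁ = 24.5 kg/s

Δh = 1.71×(110.6−-21.7) + 351.0 + 1.13×(205−110.6) = 683.9 kJ/kg
Q = 60300 MJ/h = 16750 kJ/s = 16750 kJ/s
ṁ = Q/Δh = 16750 / 683.9 = 24.492 kg/s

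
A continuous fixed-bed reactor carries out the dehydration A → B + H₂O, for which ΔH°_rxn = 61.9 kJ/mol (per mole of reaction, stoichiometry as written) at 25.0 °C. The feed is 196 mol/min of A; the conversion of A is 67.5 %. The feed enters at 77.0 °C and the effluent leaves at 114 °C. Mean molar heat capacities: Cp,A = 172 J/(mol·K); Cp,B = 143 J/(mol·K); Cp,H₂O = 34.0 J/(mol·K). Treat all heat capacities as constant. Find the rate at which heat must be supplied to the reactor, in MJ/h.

Q_in = 570 MJ/h

Extent of reaction ξ = 0.675 × 196 = 132.3 mol/min
Reaction term: ξ·ΔH°_rxn = 132.3 × 61.9 = 8189.4 kJ/min
Sensible, feed 77.0→25 °C: -1753 kJ/min
Outlet flows (mol/min): A 63.7, B 132.3, H₂O 132.3
Sensible, products 25→114 °C: 3059.2 kJ/min
Q = ΔH = 9495.6 kJ/min = 158.26 kW
Heat supplied = 569.74 MJ/h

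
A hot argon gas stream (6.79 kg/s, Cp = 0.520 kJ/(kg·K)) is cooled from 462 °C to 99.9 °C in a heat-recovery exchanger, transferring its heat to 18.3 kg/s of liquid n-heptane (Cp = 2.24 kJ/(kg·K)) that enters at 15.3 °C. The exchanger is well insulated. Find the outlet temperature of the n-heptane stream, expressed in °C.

Heat released by hot stream: Q = 6.79 × 0.520 × (462 − 99.9) = 1278.5 kJ/s
Energy balance on cold side (adiabatic exchanger): Q = ṁ_c·Cp_c·(T_c,out − T_c,in)
T_c,out = 15.3 + 1278.5/(18.3 × 2.24) = 46.489 °C

T_c,out = 46.5 °C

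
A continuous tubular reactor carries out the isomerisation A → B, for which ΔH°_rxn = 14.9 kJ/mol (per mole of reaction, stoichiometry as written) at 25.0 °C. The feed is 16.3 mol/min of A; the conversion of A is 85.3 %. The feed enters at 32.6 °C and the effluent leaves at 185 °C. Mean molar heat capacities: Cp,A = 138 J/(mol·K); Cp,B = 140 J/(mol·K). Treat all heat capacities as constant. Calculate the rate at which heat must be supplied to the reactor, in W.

Q_in = 9240 W

Extent of reaction ξ = 0.853 × 16.3 = 13.904 mol/min
Reaction term: ξ·ΔH°_rxn = 13.904 × 14.9 = 207.17 kJ/min
Sensible, feed 32.6→25 °C: -17.095 kJ/min
Outlet flows (mol/min): A 2.3961, B 13.904
Sensible, products 25→185 °C: 364.35 kJ/min
Q = ΔH = 554.43 kJ/min = 9.2404 kW
Heat supplied = 9240.4 W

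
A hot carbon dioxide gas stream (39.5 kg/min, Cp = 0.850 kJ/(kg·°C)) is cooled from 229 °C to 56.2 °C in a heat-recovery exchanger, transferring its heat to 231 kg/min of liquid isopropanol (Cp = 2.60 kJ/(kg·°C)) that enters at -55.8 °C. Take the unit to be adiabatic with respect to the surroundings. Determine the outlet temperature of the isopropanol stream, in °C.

Heat released by hot stream: Q = 39.5 × 0.850 × (229 − 56.2) = 5801.8 kJ/min
Energy balance on cold side (adiabatic exchanger): Q = ṁ_c·Cp_c·(T_c,out − T_c,in)
T_c,out = -55.8 + 5801.8/(231 × 2.60) = -46.14 °C

T_c,out = -46.1 °C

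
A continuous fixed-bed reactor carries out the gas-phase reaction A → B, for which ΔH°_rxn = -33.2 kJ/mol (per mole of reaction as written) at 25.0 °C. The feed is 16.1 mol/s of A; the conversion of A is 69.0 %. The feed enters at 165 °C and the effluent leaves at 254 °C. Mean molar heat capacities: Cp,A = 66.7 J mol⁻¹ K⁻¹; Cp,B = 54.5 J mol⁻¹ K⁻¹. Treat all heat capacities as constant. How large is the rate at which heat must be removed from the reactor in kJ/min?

Extent of reaction ξ = 0.690 × 16.1 = 11.109 mol/s
Reaction term: ξ·ΔH°_rxn = 11.109 × -33.2 = -368.82 kJ/s
Sensible, feed 165→25 °C: -150.34 kJ/s
Outlet flows (mol/s): A 4.991, B 11.109
Sensible, products 25→254 °C: 214.88 kJ/s
Q = ΔH = -304.28 kJ/s = -304.28 kW
Heat removed = 18257 kJ/min

Q_out = 18300 kJ/min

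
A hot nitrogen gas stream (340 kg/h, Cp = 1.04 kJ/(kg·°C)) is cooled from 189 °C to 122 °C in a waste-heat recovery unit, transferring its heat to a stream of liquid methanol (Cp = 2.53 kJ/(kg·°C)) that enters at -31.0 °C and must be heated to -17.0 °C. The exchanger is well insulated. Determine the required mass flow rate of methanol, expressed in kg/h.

ṁ_c = 669 kg/h

Heat released by hot stream: Q = 340 × 1.04 × (189 − 122) = 23691 kJ/h
Energy balance on cold side (adiabatic exchanger): Q = ṁ_c·Cp_c·(T_c,out − T_c,in)
ṁ_c = 23691 / [2.53 × (-17.0 − -31.0)] = 668.87 kg/h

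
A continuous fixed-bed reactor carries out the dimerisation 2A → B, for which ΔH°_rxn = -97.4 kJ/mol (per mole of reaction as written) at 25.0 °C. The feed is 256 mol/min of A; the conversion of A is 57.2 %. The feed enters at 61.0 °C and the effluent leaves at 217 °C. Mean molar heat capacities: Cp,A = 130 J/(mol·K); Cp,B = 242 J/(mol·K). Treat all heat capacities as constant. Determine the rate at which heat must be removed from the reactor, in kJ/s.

Extent of reaction ξ = 0.572 × 256 / 2 = 73.216 mol/min
Reaction term: ξ·ΔH°_rxn = 73.216 × -97.4 = -7131.2 kJ/min
Sensible, feed 61.0→25 °C: -1198.1 kJ/min
Outlet flows (mol/min): A 109.57, B 73.216
Sensible, products 25→217 °C: 6136.7 kJ/min
Q = ΔH = -2192.6 kJ/min = -36.543 kW
Heat removed = 36.543 kJ/s

Q_out = 36.5 kJ/s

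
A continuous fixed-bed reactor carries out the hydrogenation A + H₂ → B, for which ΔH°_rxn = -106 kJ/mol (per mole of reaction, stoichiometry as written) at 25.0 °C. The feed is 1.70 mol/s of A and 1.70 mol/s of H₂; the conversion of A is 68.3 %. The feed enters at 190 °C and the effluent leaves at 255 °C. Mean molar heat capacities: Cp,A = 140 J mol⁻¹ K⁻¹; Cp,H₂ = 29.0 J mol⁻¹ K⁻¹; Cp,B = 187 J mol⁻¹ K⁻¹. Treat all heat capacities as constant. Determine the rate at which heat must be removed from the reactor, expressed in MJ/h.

Extent of reaction ξ = 0.683 × 1.70 = 1.1611 mol/s
Reaction term: ξ·ΔH°_rxn = 1.1611 × -106 = -123.08 kJ/s
Sensible, feed 190→25 °C: -47.404 kJ/s
Outlet flows (mol/s): A 0.5389, H₂ 0.5389, B 1.1611
Sensible, products 25→255 °C: 70.886 kJ/s
Q = ΔH = -99.595 kJ/s = -99.595 kW
Heat removed = 358.54 MJ/h

Q_out = 359 MJ/h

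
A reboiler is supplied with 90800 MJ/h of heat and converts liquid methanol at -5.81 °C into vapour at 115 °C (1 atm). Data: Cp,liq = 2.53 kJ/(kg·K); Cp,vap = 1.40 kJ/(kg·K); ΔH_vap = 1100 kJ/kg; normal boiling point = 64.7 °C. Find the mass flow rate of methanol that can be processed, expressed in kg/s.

Δh = 2.53×(64.7−-5.81) + 1100 + 1.40×(115−64.7) = 1348.8 kJ/kg
Q = 90800 MJ/h = 25222 kJ/s = 25222 kJ/s
ṁ = Q/Δh = 25222 / 1348.8 = 18.7 kg/s

ṁ = 18.7 kg/s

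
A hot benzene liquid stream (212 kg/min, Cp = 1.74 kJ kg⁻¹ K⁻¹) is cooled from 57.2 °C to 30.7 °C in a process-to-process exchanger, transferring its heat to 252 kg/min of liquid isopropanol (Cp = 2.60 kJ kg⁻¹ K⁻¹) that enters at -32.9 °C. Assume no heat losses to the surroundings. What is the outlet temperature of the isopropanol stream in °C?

Heat released by hot stream: Q = 212 × 1.74 × (57.2 − 30.7) = 9775.3 kJ/min
Energy balance on cold side (adiabatic exchanger): Q = ṁ_c·Cp_c·(T_c,out − T_c,in)
T_c,out = -32.9 + 9775.3/(252 × 2.60) = -17.98 °C

T_c,out = -18.0 °C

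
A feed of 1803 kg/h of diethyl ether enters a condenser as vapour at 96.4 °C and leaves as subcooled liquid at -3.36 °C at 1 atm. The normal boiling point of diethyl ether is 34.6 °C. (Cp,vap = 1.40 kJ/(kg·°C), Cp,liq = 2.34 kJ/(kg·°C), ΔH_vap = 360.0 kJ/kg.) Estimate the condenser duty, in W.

Q_c = 268000 W

vapour 96.4→34.6 °C: -86.52 kJ/kg
condensation at 34.6 °C: -360 kJ/kg
liquid 34.6→-3.36 °C: -88.826 kJ/kg
Δh = -86.52 + -360 + -88.826 = -535.35 kJ/kg
Q = ṁ·Δh = 1803 kg/h × -535.35 kJ/kg = -965230 kJ/h
|Q| = 268.12 kW = 268120 W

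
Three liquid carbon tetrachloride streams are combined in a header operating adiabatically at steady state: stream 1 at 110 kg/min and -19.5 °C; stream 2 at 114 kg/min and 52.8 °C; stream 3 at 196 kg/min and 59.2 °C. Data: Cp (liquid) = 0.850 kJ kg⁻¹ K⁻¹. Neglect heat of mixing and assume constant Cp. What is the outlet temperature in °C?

No heat crosses the boundary, so H_out = H_in.
Σ ṁᵢCp,ᵢTᵢ = 110×0.850×-19.5 + 114×0.850×52.8 + 196×0.850×59.2 = 13156
Σ ṁᵢCp,ᵢ = 110×0.850 + 114×0.850 + 196×0.850 = 357
T_out = 13156 / 357 = 36.851 °C

T_out = 36.9 °C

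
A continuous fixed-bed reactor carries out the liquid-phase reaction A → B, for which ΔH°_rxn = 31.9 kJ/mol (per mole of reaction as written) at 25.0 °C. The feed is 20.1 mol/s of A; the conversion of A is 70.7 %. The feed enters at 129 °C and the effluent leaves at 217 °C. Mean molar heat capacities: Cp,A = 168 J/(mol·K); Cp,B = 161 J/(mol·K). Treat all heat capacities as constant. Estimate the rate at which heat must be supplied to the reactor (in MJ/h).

Extent of reaction ξ = 0.707 × 20.1 = 14.211 mol/s
Reaction term: ξ·ΔH°_rxn = 14.211 × 31.9 = 453.32 kJ/s
Sensible, feed 129→25 °C: -351.19 kJ/s
Outlet flows (mol/s): A 5.8893, B 14.211
Sensible, products 25→217 °C: 629.25 kJ/s
Q = ΔH = 731.38 kJ/s = 731.38 kW
Heat supplied = 2633 MJ/h

Q_in = 2630 MJ/h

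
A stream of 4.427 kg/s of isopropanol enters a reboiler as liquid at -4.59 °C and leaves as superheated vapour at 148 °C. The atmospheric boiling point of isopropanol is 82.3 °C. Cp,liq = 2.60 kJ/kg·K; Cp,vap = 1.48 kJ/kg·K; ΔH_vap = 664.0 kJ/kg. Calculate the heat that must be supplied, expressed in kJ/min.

liquid -4.59→82.3 °C: 225.91 kJ/kg
vaporisation at 82.3 °C: 664 kJ/kg
vapour 82.3→148 °C: 97.236 kJ/kg
Δh = 225.91 + 664 + 97.236 = 987.15 kJ/kg
Q = ṁ·Δh = 4.427 kg/s × 987.15 kJ/kg = 4370.1 kJ/s
|Q| = 4370.1 kW = 262210 kJ/min

Q = 262000 kJ/min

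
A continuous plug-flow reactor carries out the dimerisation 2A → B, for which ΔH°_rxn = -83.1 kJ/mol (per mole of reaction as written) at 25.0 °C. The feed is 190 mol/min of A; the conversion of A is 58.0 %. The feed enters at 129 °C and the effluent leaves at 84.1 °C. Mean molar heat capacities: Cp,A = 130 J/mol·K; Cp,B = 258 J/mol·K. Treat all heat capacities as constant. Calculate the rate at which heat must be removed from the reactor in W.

Q_out = 94900 W

Extent of reaction ξ = 0.580 × 190 / 2 = 55.1 mol/min
Reaction term: ξ·ΔH°_rxn = 55.1 × -83.1 = -4578.8 kJ/min
Sensible, feed 129→25 °C: -2568.8 kJ/min
Outlet flows (mol/min): A 79.8, B 55.1
Sensible, products 25→84.1 °C: 1453.3 kJ/min
Q = ΔH = -5694.4 kJ/min = -94.906 kW
Heat removed = 94906 W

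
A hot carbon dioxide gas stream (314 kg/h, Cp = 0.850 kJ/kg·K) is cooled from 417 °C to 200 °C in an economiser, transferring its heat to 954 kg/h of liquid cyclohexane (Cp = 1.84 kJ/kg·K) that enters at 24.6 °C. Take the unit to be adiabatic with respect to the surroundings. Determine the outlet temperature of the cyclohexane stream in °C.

T_c,out = 57.6 °C

Heat released by hot stream: Q = 314 × 0.850 × (417 − 200) = 57917 kJ/h
Energy balance on cold side (adiabatic exchanger): Q = ṁ_c·Cp_c·(T_c,out − T_c,in)
T_c,out = 24.6 + 57917/(954 × 1.84) = 57.595 °C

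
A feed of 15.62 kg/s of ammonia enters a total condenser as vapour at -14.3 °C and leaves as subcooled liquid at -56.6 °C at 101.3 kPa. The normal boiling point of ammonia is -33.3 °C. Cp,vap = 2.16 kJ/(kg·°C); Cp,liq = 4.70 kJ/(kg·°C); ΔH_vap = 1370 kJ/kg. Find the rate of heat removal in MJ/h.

Q_c = 85500 MJ/h

vapour -14.3→-33.3 °C: -41.04 kJ/kg
condensation at -33.3 °C: -1370 kJ/kg
liquid -33.3→-56.6 °C: -109.51 kJ/kg
Δh = -41.04 + -1370 + -109.51 = -1520.5 kJ/kg
Q = ṁ·Δh = 15.62 kg/s × -1520.5 kJ/kg = -23751 kJ/s
|Q| = 23751 kW = 85504 MJ/h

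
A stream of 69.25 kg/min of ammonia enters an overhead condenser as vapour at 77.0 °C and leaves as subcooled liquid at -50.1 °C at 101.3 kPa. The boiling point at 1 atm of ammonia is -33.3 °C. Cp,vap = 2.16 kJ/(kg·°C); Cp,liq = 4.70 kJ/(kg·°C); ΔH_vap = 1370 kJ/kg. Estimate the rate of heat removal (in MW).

Q_c = 1.95 MW

vapour 77.0→-33.3 °C: -238.25 kJ/kg
condensation at -33.3 °C: -1370 kJ/kg
liquid -33.3→-50.1 °C: -78.96 kJ/kg
Δh = -238.25 + -1370 + -78.96 = -1687.2 kJ/kg
Q = ṁ·Δh = 69.25 kg/min × -1687.2 kJ/kg = -116840 kJ/min
|Q| = 1947.3 kW = 1.9473 MW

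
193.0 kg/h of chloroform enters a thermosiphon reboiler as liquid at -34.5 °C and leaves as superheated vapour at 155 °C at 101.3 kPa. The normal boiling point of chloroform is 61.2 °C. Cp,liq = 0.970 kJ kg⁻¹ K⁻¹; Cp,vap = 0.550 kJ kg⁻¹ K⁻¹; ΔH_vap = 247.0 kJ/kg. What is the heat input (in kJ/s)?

liquid -34.5→61.2 °C: 92.829 kJ/kg
vaporisation at 61.2 °C: 247 kJ/kg
vapour 61.2→155 °C: 51.59 kJ/kg
Δh = 92.829 + 247 + 51.59 = 391.42 kJ/kg
Q = ṁ·Δh = 193.0 kg/h × 391.42 kJ/kg = 75544 kJ/h
|Q| = 20.984 kW

Q = 21.0 kJ/s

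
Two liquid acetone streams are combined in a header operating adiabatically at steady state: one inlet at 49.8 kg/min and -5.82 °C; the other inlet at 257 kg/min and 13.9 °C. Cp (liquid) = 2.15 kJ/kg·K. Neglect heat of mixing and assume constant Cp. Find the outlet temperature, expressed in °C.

T_out = 10.7 °C

Energy balance with Q = 0: Σ ṁᵢCp,ᵢ(T_out − Tᵢ) = 0
Σ ṁᵢCp,ᵢTᵢ = 49.8×2.15×-5.82 + 257×2.15×13.9 = 7057.3
Σ ṁᵢCp,ᵢ = 49.8×2.15 + 257×2.15 = 659.62
T_out = 7057.3 / 659.62 = 10.699 °C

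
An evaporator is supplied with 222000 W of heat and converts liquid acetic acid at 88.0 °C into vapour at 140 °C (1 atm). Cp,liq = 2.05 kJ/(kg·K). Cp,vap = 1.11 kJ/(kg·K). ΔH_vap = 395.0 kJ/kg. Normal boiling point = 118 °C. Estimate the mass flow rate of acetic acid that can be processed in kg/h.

Δh = 2.05×(118−88.0) + 395.0 + 1.11×(140−118) = 480.92 kJ/kg
Q = 222000 W = 222 kJ/s = 799200 kJ/h
ṁ = Q/Δh = 799200 / 480.92 = 1661.8 kg/h

ṁ = 1660 kg/h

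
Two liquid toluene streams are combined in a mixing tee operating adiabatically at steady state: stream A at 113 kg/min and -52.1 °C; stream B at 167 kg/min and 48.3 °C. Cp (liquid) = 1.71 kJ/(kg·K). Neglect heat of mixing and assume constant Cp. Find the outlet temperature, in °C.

No heat crosses the boundary, so H_out = H_in.
T_out = Σ ṁᵢCp,ᵢTᵢ / Σ ṁᵢCp,ᵢ
      = 3725.7 / 478.8 = 7.7814 °C

T_out = 7.78 °C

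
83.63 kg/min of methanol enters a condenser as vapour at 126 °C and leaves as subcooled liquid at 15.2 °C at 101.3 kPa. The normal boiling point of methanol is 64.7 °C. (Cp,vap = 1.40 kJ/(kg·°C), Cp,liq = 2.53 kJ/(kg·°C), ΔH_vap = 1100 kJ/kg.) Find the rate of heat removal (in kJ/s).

vapour 126→64.7 °C: -85.82 kJ/kg
condensation at 64.7 °C: -1100 kJ/kg
liquid 64.7→15.2 °C: -125.23 kJ/kg
Δh = -85.82 + -1100 + -125.23 = -1311.1 kJ/kg
Q = ṁ·Δh = 83.63 kg/min × -1311.1 kJ/kg = -109640 kJ/min
|Q| = 1827.4 kW

Q_c = 1830 kJ/s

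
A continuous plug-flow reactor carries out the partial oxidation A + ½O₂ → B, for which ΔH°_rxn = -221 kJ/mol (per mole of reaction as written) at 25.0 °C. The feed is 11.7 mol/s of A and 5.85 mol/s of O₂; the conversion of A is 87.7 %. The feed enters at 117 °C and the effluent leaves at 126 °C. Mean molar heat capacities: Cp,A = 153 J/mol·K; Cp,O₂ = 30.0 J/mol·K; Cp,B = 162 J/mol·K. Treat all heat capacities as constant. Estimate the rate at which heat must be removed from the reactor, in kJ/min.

Q_out = 135000 kJ/min

Extent of reaction ξ = 0.877 × 11.7 = 10.261 mol/s
Reaction term: ξ·ΔH°_rxn = 10.261 × -221 = -2267.7 kJ/s
Sensible, feed 117→25 °C: -180.84 kJ/s
Outlet flows (mol/s): A 1.4391, O₂ 0.71955, B 10.261
Sensible, products 25→126 °C: 192.31 kJ/s
Q = ΔH = -2256.2 kJ/s = -2256.2 kW
Heat removed = 135370 kJ/min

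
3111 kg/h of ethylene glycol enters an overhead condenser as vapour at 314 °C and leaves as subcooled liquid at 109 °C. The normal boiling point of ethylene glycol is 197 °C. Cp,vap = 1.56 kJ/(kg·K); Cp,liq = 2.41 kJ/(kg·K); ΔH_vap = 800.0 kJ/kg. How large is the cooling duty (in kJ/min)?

vapour 314→197 °C: -182.52 kJ/kg
condensation at 197 °C: -800 kJ/kg
liquid 197→109 °C: -212.08 kJ/kg
Δh = -182.52 + -800 + -212.08 = -1194.6 kJ/kg
Q = ṁ·Δh = 3111 kg/h × -1194.6 kJ/kg = -3.7164e+06 kJ/h
|Q| = 1032.3 kW = 61940 kJ/min

Q_c = 61900 kJ/min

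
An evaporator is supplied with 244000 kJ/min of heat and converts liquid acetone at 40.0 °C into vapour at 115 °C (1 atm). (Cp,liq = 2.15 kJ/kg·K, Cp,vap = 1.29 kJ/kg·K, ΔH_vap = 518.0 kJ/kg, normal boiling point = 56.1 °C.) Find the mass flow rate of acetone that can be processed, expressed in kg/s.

Δh = 2.15×(56.1−40.0) + 518.0 + 1.29×(115−56.1) = 628.6 kJ/kg
Q = 244000 kJ/min = 4066.7 kJ/s = 4066.7 kJ/s
ṁ = Q/Δh = 4066.7 / 628.6 = 6.4694 kg/s

ṁ = 6.47 kg/s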